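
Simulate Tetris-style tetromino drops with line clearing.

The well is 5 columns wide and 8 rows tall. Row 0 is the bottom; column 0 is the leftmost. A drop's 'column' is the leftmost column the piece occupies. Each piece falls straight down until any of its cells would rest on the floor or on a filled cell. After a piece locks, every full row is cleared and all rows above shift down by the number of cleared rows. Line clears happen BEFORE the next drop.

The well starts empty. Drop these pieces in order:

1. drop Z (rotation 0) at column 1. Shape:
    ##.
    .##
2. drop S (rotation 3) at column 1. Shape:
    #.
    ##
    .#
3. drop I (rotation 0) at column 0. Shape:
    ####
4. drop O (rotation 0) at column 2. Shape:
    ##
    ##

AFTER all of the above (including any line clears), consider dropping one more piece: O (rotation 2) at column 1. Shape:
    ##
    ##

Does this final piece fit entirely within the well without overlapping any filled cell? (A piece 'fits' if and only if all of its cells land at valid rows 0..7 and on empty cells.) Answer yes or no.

Answer: no

Derivation:
Drop 1: Z rot0 at col 1 lands with bottom-row=0; cleared 0 line(s) (total 0); column heights now [0 2 2 1 0], max=2
Drop 2: S rot3 at col 1 lands with bottom-row=2; cleared 0 line(s) (total 0); column heights now [0 5 4 1 0], max=5
Drop 3: I rot0 at col 0 lands with bottom-row=5; cleared 0 line(s) (total 0); column heights now [6 6 6 6 0], max=6
Drop 4: O rot0 at col 2 lands with bottom-row=6; cleared 0 line(s) (total 0); column heights now [6 6 8 8 0], max=8
Test piece O rot2 at col 1 (width 2): heights before test = [6 6 8 8 0]; fits = False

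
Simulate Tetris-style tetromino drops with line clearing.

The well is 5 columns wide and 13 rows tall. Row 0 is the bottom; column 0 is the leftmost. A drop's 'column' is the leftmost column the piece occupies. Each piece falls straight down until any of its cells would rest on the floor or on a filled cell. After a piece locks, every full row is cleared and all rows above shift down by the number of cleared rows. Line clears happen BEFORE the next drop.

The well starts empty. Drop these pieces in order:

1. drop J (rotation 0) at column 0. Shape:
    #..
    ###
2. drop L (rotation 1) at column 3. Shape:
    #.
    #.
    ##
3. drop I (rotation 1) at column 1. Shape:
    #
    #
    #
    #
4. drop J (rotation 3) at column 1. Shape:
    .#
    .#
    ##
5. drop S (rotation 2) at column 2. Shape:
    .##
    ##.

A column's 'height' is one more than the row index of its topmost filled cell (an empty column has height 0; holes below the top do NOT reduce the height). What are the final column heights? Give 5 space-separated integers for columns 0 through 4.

Answer: 1 5 8 9 9

Derivation:
Drop 1: J rot0 at col 0 lands with bottom-row=0; cleared 0 line(s) (total 0); column heights now [2 1 1 0 0], max=2
Drop 2: L rot1 at col 3 lands with bottom-row=0; cleared 1 line(s) (total 1); column heights now [1 0 0 2 0], max=2
Drop 3: I rot1 at col 1 lands with bottom-row=0; cleared 0 line(s) (total 1); column heights now [1 4 0 2 0], max=4
Drop 4: J rot3 at col 1 lands with bottom-row=4; cleared 0 line(s) (total 1); column heights now [1 5 7 2 0], max=7
Drop 5: S rot2 at col 2 lands with bottom-row=7; cleared 0 line(s) (total 1); column heights now [1 5 8 9 9], max=9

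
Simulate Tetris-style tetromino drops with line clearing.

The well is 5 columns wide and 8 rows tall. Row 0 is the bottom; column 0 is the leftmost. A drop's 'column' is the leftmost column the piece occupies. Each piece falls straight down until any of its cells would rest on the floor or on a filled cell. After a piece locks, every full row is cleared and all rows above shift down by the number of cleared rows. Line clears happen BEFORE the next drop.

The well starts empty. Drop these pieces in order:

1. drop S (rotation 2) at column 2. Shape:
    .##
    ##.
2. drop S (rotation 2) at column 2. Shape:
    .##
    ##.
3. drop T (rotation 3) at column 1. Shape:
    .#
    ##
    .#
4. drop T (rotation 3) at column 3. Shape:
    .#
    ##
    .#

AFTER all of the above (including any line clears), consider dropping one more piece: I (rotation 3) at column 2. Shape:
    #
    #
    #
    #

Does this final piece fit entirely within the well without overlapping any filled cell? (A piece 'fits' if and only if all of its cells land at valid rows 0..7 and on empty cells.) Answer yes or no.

Drop 1: S rot2 at col 2 lands with bottom-row=0; cleared 0 line(s) (total 0); column heights now [0 0 1 2 2], max=2
Drop 2: S rot2 at col 2 lands with bottom-row=2; cleared 0 line(s) (total 0); column heights now [0 0 3 4 4], max=4
Drop 3: T rot3 at col 1 lands with bottom-row=3; cleared 0 line(s) (total 0); column heights now [0 5 6 4 4], max=6
Drop 4: T rot3 at col 3 lands with bottom-row=4; cleared 0 line(s) (total 0); column heights now [0 5 6 6 7], max=7
Test piece I rot3 at col 2 (width 1): heights before test = [0 5 6 6 7]; fits = False

Answer: no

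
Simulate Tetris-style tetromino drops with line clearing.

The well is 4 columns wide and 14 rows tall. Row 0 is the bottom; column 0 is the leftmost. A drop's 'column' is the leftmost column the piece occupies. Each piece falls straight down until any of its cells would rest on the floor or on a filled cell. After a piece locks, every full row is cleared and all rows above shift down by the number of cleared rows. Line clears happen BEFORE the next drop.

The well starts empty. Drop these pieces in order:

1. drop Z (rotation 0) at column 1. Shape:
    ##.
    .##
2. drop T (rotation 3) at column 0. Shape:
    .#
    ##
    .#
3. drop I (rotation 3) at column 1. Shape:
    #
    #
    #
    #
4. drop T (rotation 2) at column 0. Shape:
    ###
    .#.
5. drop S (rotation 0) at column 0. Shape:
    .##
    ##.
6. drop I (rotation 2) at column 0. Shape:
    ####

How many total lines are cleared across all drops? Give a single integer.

Drop 1: Z rot0 at col 1 lands with bottom-row=0; cleared 0 line(s) (total 0); column heights now [0 2 2 1], max=2
Drop 2: T rot3 at col 0 lands with bottom-row=2; cleared 0 line(s) (total 0); column heights now [4 5 2 1], max=5
Drop 3: I rot3 at col 1 lands with bottom-row=5; cleared 0 line(s) (total 0); column heights now [4 9 2 1], max=9
Drop 4: T rot2 at col 0 lands with bottom-row=9; cleared 0 line(s) (total 0); column heights now [11 11 11 1], max=11
Drop 5: S rot0 at col 0 lands with bottom-row=11; cleared 0 line(s) (total 0); column heights now [12 13 13 1], max=13
Drop 6: I rot2 at col 0 lands with bottom-row=13; cleared 1 line(s) (total 1); column heights now [12 13 13 1], max=13

Answer: 1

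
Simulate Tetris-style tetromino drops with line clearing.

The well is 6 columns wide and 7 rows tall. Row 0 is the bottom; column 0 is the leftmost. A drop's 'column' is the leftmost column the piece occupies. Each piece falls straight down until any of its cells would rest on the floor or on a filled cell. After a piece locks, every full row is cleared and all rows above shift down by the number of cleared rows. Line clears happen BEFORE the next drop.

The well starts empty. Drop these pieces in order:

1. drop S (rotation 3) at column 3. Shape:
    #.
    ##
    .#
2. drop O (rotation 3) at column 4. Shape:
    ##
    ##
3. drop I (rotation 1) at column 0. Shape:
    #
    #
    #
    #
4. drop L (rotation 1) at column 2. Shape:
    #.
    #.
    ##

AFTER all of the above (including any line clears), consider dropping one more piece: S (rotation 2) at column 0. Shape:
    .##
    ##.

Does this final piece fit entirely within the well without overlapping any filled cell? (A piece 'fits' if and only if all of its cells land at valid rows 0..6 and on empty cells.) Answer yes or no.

Answer: yes

Derivation:
Drop 1: S rot3 at col 3 lands with bottom-row=0; cleared 0 line(s) (total 0); column heights now [0 0 0 3 2 0], max=3
Drop 2: O rot3 at col 4 lands with bottom-row=2; cleared 0 line(s) (total 0); column heights now [0 0 0 3 4 4], max=4
Drop 3: I rot1 at col 0 lands with bottom-row=0; cleared 0 line(s) (total 0); column heights now [4 0 0 3 4 4], max=4
Drop 4: L rot1 at col 2 lands with bottom-row=3; cleared 0 line(s) (total 0); column heights now [4 0 6 4 4 4], max=6
Test piece S rot2 at col 0 (width 3): heights before test = [4 0 6 4 4 4]; fits = True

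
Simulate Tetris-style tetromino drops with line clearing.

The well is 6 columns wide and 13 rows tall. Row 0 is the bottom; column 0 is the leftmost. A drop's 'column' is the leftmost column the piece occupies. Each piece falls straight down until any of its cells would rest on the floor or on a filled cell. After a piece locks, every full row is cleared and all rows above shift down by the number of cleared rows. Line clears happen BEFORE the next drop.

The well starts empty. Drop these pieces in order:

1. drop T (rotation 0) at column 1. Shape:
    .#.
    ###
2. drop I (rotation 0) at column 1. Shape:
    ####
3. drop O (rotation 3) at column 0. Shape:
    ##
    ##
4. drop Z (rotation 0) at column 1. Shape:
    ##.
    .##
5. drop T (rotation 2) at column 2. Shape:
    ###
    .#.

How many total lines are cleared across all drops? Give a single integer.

Answer: 0

Derivation:
Drop 1: T rot0 at col 1 lands with bottom-row=0; cleared 0 line(s) (total 0); column heights now [0 1 2 1 0 0], max=2
Drop 2: I rot0 at col 1 lands with bottom-row=2; cleared 0 line(s) (total 0); column heights now [0 3 3 3 3 0], max=3
Drop 3: O rot3 at col 0 lands with bottom-row=3; cleared 0 line(s) (total 0); column heights now [5 5 3 3 3 0], max=5
Drop 4: Z rot0 at col 1 lands with bottom-row=4; cleared 0 line(s) (total 0); column heights now [5 6 6 5 3 0], max=6
Drop 5: T rot2 at col 2 lands with bottom-row=5; cleared 0 line(s) (total 0); column heights now [5 6 7 7 7 0], max=7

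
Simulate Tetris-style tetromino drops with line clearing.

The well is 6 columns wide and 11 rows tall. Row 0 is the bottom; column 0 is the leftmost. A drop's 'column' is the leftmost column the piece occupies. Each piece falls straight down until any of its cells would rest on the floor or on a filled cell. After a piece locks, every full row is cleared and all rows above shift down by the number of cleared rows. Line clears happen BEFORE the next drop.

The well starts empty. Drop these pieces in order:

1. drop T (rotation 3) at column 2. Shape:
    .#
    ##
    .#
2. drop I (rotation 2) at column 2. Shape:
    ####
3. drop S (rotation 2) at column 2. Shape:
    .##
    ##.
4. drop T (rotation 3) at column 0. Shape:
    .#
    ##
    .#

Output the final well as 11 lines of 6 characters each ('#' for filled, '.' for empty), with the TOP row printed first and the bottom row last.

Drop 1: T rot3 at col 2 lands with bottom-row=0; cleared 0 line(s) (total 0); column heights now [0 0 2 3 0 0], max=3
Drop 2: I rot2 at col 2 lands with bottom-row=3; cleared 0 line(s) (total 0); column heights now [0 0 4 4 4 4], max=4
Drop 3: S rot2 at col 2 lands with bottom-row=4; cleared 0 line(s) (total 0); column heights now [0 0 5 6 6 4], max=6
Drop 4: T rot3 at col 0 lands with bottom-row=0; cleared 0 line(s) (total 0); column heights now [2 3 5 6 6 4], max=6

Answer: ......
......
......
......
......
...##.
..##..
..####
.#.#..
####..
.#.#..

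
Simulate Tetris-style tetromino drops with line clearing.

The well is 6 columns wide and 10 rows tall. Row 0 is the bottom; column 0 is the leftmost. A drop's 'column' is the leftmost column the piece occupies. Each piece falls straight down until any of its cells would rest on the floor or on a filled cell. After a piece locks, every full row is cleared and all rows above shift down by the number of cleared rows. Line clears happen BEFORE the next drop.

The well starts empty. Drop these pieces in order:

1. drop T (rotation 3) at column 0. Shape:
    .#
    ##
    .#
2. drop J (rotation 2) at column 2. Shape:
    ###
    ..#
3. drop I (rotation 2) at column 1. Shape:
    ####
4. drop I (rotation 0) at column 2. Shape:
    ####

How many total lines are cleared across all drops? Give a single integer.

Answer: 0

Derivation:
Drop 1: T rot3 at col 0 lands with bottom-row=0; cleared 0 line(s) (total 0); column heights now [2 3 0 0 0 0], max=3
Drop 2: J rot2 at col 2 lands with bottom-row=0; cleared 0 line(s) (total 0); column heights now [2 3 2 2 2 0], max=3
Drop 3: I rot2 at col 1 lands with bottom-row=3; cleared 0 line(s) (total 0); column heights now [2 4 4 4 4 0], max=4
Drop 4: I rot0 at col 2 lands with bottom-row=4; cleared 0 line(s) (total 0); column heights now [2 4 5 5 5 5], max=5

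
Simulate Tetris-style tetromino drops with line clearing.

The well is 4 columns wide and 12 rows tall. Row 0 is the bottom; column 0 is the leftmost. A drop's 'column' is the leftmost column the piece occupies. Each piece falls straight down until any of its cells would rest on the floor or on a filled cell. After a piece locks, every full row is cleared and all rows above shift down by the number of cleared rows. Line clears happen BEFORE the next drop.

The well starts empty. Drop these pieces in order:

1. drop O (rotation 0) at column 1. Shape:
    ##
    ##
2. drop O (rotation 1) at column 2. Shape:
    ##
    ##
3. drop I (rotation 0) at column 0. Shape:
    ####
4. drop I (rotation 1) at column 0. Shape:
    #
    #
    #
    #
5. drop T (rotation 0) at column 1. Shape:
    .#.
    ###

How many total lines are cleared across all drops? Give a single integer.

Drop 1: O rot0 at col 1 lands with bottom-row=0; cleared 0 line(s) (total 0); column heights now [0 2 2 0], max=2
Drop 2: O rot1 at col 2 lands with bottom-row=2; cleared 0 line(s) (total 0); column heights now [0 2 4 4], max=4
Drop 3: I rot0 at col 0 lands with bottom-row=4; cleared 1 line(s) (total 1); column heights now [0 2 4 4], max=4
Drop 4: I rot1 at col 0 lands with bottom-row=0; cleared 0 line(s) (total 1); column heights now [4 2 4 4], max=4
Drop 5: T rot0 at col 1 lands with bottom-row=4; cleared 0 line(s) (total 1); column heights now [4 5 6 5], max=6

Answer: 1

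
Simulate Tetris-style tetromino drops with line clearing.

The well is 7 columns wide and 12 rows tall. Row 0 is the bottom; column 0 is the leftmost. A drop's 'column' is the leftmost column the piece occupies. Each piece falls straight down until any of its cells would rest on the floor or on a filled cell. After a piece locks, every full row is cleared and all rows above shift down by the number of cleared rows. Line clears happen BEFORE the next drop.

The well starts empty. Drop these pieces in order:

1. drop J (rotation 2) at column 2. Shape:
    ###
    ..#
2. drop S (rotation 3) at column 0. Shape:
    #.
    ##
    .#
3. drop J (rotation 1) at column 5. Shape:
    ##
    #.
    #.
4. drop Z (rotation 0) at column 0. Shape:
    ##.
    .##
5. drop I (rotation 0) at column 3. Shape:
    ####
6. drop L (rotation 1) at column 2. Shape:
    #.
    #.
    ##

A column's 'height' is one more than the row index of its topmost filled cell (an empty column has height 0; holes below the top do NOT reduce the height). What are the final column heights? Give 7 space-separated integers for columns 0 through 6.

Drop 1: J rot2 at col 2 lands with bottom-row=0; cleared 0 line(s) (total 0); column heights now [0 0 2 2 2 0 0], max=2
Drop 2: S rot3 at col 0 lands with bottom-row=0; cleared 0 line(s) (total 0); column heights now [3 2 2 2 2 0 0], max=3
Drop 3: J rot1 at col 5 lands with bottom-row=0; cleared 0 line(s) (total 0); column heights now [3 2 2 2 2 3 3], max=3
Drop 4: Z rot0 at col 0 lands with bottom-row=2; cleared 0 line(s) (total 0); column heights now [4 4 3 2 2 3 3], max=4
Drop 5: I rot0 at col 3 lands with bottom-row=3; cleared 0 line(s) (total 0); column heights now [4 4 3 4 4 4 4], max=4
Drop 6: L rot1 at col 2 lands with bottom-row=4; cleared 0 line(s) (total 0); column heights now [4 4 7 5 4 4 4], max=7

Answer: 4 4 7 5 4 4 4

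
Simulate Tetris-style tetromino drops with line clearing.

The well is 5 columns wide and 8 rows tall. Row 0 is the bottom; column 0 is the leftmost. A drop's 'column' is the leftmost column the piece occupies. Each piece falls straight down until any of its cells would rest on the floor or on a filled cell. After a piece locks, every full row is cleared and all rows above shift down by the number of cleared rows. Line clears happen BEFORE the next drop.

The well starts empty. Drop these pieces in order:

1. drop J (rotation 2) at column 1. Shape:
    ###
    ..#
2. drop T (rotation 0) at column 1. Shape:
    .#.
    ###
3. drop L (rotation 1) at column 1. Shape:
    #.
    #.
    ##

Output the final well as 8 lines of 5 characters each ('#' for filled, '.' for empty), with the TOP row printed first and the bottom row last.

Answer: .....
.#...
.#...
.##..
..#..
.###.
.###.
...#.

Derivation:
Drop 1: J rot2 at col 1 lands with bottom-row=0; cleared 0 line(s) (total 0); column heights now [0 2 2 2 0], max=2
Drop 2: T rot0 at col 1 lands with bottom-row=2; cleared 0 line(s) (total 0); column heights now [0 3 4 3 0], max=4
Drop 3: L rot1 at col 1 lands with bottom-row=4; cleared 0 line(s) (total 0); column heights now [0 7 5 3 0], max=7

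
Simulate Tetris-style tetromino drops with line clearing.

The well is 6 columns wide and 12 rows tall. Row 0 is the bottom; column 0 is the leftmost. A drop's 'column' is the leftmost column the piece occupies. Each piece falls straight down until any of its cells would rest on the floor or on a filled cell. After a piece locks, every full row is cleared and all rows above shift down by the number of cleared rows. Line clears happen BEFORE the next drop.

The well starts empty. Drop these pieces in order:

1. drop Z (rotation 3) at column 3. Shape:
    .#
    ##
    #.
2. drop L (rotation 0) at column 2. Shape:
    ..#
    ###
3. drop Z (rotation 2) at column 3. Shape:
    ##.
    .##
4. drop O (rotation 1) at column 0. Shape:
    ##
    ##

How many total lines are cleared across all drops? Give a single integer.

Answer: 0

Derivation:
Drop 1: Z rot3 at col 3 lands with bottom-row=0; cleared 0 line(s) (total 0); column heights now [0 0 0 2 3 0], max=3
Drop 2: L rot0 at col 2 lands with bottom-row=3; cleared 0 line(s) (total 0); column heights now [0 0 4 4 5 0], max=5
Drop 3: Z rot2 at col 3 lands with bottom-row=5; cleared 0 line(s) (total 0); column heights now [0 0 4 7 7 6], max=7
Drop 4: O rot1 at col 0 lands with bottom-row=0; cleared 0 line(s) (total 0); column heights now [2 2 4 7 7 6], max=7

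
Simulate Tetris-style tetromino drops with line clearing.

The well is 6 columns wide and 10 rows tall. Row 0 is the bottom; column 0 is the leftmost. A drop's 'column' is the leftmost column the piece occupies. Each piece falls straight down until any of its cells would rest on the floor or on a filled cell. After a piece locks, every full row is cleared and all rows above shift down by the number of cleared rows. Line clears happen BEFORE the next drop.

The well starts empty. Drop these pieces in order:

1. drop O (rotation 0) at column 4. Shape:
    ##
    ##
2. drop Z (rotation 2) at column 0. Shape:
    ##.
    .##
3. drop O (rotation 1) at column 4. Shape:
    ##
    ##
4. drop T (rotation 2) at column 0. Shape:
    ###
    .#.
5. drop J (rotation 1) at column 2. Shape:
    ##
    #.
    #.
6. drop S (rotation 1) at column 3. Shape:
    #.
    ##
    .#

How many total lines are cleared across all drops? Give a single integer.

Answer: 0

Derivation:
Drop 1: O rot0 at col 4 lands with bottom-row=0; cleared 0 line(s) (total 0); column heights now [0 0 0 0 2 2], max=2
Drop 2: Z rot2 at col 0 lands with bottom-row=0; cleared 0 line(s) (total 0); column heights now [2 2 1 0 2 2], max=2
Drop 3: O rot1 at col 4 lands with bottom-row=2; cleared 0 line(s) (total 0); column heights now [2 2 1 0 4 4], max=4
Drop 4: T rot2 at col 0 lands with bottom-row=2; cleared 0 line(s) (total 0); column heights now [4 4 4 0 4 4], max=4
Drop 5: J rot1 at col 2 lands with bottom-row=4; cleared 0 line(s) (total 0); column heights now [4 4 7 7 4 4], max=7
Drop 6: S rot1 at col 3 lands with bottom-row=6; cleared 0 line(s) (total 0); column heights now [4 4 7 9 8 4], max=9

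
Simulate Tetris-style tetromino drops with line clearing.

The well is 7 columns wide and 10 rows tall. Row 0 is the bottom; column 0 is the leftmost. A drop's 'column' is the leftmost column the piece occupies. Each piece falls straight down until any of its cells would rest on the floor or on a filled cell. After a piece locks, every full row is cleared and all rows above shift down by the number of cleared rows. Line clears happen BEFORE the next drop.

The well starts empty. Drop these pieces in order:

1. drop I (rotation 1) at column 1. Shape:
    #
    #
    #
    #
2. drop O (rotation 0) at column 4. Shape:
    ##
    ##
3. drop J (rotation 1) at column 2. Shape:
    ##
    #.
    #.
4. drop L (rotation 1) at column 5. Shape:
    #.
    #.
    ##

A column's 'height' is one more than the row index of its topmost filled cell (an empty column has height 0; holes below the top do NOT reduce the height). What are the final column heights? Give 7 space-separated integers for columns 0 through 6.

Answer: 0 4 3 3 2 5 3

Derivation:
Drop 1: I rot1 at col 1 lands with bottom-row=0; cleared 0 line(s) (total 0); column heights now [0 4 0 0 0 0 0], max=4
Drop 2: O rot0 at col 4 lands with bottom-row=0; cleared 0 line(s) (total 0); column heights now [0 4 0 0 2 2 0], max=4
Drop 3: J rot1 at col 2 lands with bottom-row=0; cleared 0 line(s) (total 0); column heights now [0 4 3 3 2 2 0], max=4
Drop 4: L rot1 at col 5 lands with bottom-row=2; cleared 0 line(s) (total 0); column heights now [0 4 3 3 2 5 3], max=5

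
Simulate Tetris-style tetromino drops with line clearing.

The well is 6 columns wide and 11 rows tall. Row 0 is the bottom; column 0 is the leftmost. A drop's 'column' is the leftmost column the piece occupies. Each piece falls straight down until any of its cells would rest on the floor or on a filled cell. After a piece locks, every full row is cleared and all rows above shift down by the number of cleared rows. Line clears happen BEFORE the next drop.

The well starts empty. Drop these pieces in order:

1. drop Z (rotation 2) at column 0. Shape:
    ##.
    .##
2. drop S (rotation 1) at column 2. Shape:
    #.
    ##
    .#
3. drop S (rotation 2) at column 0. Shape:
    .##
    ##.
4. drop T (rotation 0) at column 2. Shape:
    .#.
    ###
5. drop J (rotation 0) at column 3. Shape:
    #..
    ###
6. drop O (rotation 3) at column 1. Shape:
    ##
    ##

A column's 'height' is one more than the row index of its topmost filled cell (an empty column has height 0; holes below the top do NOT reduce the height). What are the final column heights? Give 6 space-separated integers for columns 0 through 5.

Answer: 3 7 7 8 7 7

Derivation:
Drop 1: Z rot2 at col 0 lands with bottom-row=0; cleared 0 line(s) (total 0); column heights now [2 2 1 0 0 0], max=2
Drop 2: S rot1 at col 2 lands with bottom-row=0; cleared 0 line(s) (total 0); column heights now [2 2 3 2 0 0], max=3
Drop 3: S rot2 at col 0 lands with bottom-row=2; cleared 0 line(s) (total 0); column heights now [3 4 4 2 0 0], max=4
Drop 4: T rot0 at col 2 lands with bottom-row=4; cleared 0 line(s) (total 0); column heights now [3 4 5 6 5 0], max=6
Drop 5: J rot0 at col 3 lands with bottom-row=6; cleared 0 line(s) (total 0); column heights now [3 4 5 8 7 7], max=8
Drop 6: O rot3 at col 1 lands with bottom-row=5; cleared 0 line(s) (total 0); column heights now [3 7 7 8 7 7], max=8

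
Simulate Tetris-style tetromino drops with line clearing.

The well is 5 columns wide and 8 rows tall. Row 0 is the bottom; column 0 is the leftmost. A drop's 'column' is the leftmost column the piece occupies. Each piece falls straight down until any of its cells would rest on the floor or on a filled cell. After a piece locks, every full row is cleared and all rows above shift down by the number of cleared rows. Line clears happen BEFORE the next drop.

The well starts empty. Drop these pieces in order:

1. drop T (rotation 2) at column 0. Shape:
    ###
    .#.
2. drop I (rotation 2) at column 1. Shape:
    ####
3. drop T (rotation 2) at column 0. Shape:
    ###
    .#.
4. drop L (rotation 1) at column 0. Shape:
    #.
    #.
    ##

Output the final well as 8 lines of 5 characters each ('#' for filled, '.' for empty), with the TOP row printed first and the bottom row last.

Drop 1: T rot2 at col 0 lands with bottom-row=0; cleared 0 line(s) (total 0); column heights now [2 2 2 0 0], max=2
Drop 2: I rot2 at col 1 lands with bottom-row=2; cleared 0 line(s) (total 0); column heights now [2 3 3 3 3], max=3
Drop 3: T rot2 at col 0 lands with bottom-row=3; cleared 0 line(s) (total 0); column heights now [5 5 5 3 3], max=5
Drop 4: L rot1 at col 0 lands with bottom-row=5; cleared 0 line(s) (total 0); column heights now [8 6 5 3 3], max=8

Answer: #....
#....
##...
###..
.#...
.####
###..
.#...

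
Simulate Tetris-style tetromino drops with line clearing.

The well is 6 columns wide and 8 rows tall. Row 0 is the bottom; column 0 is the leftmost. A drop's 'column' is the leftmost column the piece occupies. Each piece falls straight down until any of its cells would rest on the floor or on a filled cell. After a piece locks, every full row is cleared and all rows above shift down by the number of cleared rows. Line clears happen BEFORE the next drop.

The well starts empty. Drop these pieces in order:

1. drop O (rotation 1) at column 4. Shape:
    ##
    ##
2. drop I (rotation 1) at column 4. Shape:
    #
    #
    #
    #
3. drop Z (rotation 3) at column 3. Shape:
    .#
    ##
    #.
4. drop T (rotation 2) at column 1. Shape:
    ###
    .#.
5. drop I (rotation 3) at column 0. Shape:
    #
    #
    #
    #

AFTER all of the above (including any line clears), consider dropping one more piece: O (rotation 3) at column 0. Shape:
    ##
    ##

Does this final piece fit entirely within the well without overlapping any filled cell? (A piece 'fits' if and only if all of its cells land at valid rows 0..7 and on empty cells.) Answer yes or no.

Answer: no

Derivation:
Drop 1: O rot1 at col 4 lands with bottom-row=0; cleared 0 line(s) (total 0); column heights now [0 0 0 0 2 2], max=2
Drop 2: I rot1 at col 4 lands with bottom-row=2; cleared 0 line(s) (total 0); column heights now [0 0 0 0 6 2], max=6
Drop 3: Z rot3 at col 3 lands with bottom-row=5; cleared 0 line(s) (total 0); column heights now [0 0 0 7 8 2], max=8
Drop 4: T rot2 at col 1 lands with bottom-row=6; cleared 0 line(s) (total 0); column heights now [0 8 8 8 8 2], max=8
Drop 5: I rot3 at col 0 lands with bottom-row=0; cleared 0 line(s) (total 0); column heights now [4 8 8 8 8 2], max=8
Test piece O rot3 at col 0 (width 2): heights before test = [4 8 8 8 8 2]; fits = False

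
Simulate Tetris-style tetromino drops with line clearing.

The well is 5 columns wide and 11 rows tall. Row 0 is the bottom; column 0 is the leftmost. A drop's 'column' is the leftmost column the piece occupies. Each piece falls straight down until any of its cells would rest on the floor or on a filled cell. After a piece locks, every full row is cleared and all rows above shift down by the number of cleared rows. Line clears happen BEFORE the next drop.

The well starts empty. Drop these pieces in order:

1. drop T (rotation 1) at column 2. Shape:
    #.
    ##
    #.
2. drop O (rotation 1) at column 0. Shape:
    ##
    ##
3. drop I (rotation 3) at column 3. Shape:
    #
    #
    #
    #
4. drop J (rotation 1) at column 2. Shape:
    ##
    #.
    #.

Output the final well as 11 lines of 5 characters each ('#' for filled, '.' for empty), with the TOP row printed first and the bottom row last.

Answer: .....
.....
.....
.....
..##.
..##.
..##.
...#.
..##.
####.
###..

Derivation:
Drop 1: T rot1 at col 2 lands with bottom-row=0; cleared 0 line(s) (total 0); column heights now [0 0 3 2 0], max=3
Drop 2: O rot1 at col 0 lands with bottom-row=0; cleared 0 line(s) (total 0); column heights now [2 2 3 2 0], max=3
Drop 3: I rot3 at col 3 lands with bottom-row=2; cleared 0 line(s) (total 0); column heights now [2 2 3 6 0], max=6
Drop 4: J rot1 at col 2 lands with bottom-row=4; cleared 0 line(s) (total 0); column heights now [2 2 7 7 0], max=7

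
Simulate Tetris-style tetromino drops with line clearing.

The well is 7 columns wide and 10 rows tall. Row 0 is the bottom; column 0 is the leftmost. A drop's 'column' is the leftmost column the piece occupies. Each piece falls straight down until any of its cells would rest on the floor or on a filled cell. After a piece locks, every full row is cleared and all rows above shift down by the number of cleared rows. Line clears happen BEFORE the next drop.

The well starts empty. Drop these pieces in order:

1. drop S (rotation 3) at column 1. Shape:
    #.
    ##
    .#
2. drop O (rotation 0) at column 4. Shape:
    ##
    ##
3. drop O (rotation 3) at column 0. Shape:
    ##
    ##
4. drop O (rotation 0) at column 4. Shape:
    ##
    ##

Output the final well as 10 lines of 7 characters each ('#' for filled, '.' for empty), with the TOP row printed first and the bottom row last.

Drop 1: S rot3 at col 1 lands with bottom-row=0; cleared 0 line(s) (total 0); column heights now [0 3 2 0 0 0 0], max=3
Drop 2: O rot0 at col 4 lands with bottom-row=0; cleared 0 line(s) (total 0); column heights now [0 3 2 0 2 2 0], max=3
Drop 3: O rot3 at col 0 lands with bottom-row=3; cleared 0 line(s) (total 0); column heights now [5 5 2 0 2 2 0], max=5
Drop 4: O rot0 at col 4 lands with bottom-row=2; cleared 0 line(s) (total 0); column heights now [5 5 2 0 4 4 0], max=5

Answer: .......
.......
.......
.......
.......
##.....
##..##.
.#..##.
.##.##.
..#.##.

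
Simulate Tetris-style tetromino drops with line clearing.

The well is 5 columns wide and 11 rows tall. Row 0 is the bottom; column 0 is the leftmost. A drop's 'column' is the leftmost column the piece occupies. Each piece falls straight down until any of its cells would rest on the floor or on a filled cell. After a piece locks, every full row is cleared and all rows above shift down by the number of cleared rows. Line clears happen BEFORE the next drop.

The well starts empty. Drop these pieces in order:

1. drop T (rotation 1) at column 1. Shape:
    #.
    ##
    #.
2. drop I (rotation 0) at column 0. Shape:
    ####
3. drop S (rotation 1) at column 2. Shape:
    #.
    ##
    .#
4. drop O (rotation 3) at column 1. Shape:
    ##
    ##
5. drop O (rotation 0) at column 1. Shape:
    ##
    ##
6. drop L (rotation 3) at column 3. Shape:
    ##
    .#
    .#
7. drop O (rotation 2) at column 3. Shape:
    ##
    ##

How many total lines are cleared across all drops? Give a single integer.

Drop 1: T rot1 at col 1 lands with bottom-row=0; cleared 0 line(s) (total 0); column heights now [0 3 2 0 0], max=3
Drop 2: I rot0 at col 0 lands with bottom-row=3; cleared 0 line(s) (total 0); column heights now [4 4 4 4 0], max=4
Drop 3: S rot1 at col 2 lands with bottom-row=4; cleared 0 line(s) (total 0); column heights now [4 4 7 6 0], max=7
Drop 4: O rot3 at col 1 lands with bottom-row=7; cleared 0 line(s) (total 0); column heights now [4 9 9 6 0], max=9
Drop 5: O rot0 at col 1 lands with bottom-row=9; cleared 0 line(s) (total 0); column heights now [4 11 11 6 0], max=11
Drop 6: L rot3 at col 3 lands with bottom-row=4; cleared 0 line(s) (total 0); column heights now [4 11 11 7 7], max=11
Drop 7: O rot2 at col 3 lands with bottom-row=7; cleared 0 line(s) (total 0); column heights now [4 11 11 9 9], max=11

Answer: 0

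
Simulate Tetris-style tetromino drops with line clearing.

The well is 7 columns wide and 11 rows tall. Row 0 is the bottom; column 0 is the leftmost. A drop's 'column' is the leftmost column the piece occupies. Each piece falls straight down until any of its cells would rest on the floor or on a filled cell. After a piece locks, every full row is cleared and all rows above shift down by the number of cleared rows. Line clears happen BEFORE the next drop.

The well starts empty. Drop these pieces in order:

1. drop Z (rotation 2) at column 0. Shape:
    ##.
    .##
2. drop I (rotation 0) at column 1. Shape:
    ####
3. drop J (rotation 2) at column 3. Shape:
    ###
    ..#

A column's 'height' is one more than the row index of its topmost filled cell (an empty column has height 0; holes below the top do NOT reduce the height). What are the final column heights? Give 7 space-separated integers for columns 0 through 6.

Drop 1: Z rot2 at col 0 lands with bottom-row=0; cleared 0 line(s) (total 0); column heights now [2 2 1 0 0 0 0], max=2
Drop 2: I rot0 at col 1 lands with bottom-row=2; cleared 0 line(s) (total 0); column heights now [2 3 3 3 3 0 0], max=3
Drop 3: J rot2 at col 3 lands with bottom-row=2; cleared 0 line(s) (total 0); column heights now [2 3 3 4 4 4 0], max=4

Answer: 2 3 3 4 4 4 0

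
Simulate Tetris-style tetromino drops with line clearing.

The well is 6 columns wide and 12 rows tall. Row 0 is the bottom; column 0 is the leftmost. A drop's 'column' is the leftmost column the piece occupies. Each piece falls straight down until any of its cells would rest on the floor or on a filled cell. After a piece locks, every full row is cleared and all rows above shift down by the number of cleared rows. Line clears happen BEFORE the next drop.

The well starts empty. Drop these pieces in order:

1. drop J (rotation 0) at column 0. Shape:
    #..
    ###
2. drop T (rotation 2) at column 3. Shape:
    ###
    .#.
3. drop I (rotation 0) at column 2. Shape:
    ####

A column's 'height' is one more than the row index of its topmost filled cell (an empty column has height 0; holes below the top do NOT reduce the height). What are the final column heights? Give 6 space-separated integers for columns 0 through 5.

Answer: 2 1 3 3 3 3

Derivation:
Drop 1: J rot0 at col 0 lands with bottom-row=0; cleared 0 line(s) (total 0); column heights now [2 1 1 0 0 0], max=2
Drop 2: T rot2 at col 3 lands with bottom-row=0; cleared 0 line(s) (total 0); column heights now [2 1 1 2 2 2], max=2
Drop 3: I rot0 at col 2 lands with bottom-row=2; cleared 0 line(s) (total 0); column heights now [2 1 3 3 3 3], max=3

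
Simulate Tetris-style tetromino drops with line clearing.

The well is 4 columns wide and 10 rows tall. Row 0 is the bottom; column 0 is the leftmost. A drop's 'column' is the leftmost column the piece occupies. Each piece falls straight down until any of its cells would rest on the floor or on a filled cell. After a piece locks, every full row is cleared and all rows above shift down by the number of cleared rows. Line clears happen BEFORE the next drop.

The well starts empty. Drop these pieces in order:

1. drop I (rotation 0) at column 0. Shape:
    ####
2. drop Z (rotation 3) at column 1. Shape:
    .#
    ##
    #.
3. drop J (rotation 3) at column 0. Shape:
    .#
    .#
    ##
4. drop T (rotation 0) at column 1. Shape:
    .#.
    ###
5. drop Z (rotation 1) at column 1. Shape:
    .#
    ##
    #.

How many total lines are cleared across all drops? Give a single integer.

Drop 1: I rot0 at col 0 lands with bottom-row=0; cleared 1 line(s) (total 1); column heights now [0 0 0 0], max=0
Drop 2: Z rot3 at col 1 lands with bottom-row=0; cleared 0 line(s) (total 1); column heights now [0 2 3 0], max=3
Drop 3: J rot3 at col 0 lands with bottom-row=2; cleared 0 line(s) (total 1); column heights now [3 5 3 0], max=5
Drop 4: T rot0 at col 1 lands with bottom-row=5; cleared 0 line(s) (total 1); column heights now [3 6 7 6], max=7
Drop 5: Z rot1 at col 1 lands with bottom-row=6; cleared 0 line(s) (total 1); column heights now [3 8 9 6], max=9

Answer: 1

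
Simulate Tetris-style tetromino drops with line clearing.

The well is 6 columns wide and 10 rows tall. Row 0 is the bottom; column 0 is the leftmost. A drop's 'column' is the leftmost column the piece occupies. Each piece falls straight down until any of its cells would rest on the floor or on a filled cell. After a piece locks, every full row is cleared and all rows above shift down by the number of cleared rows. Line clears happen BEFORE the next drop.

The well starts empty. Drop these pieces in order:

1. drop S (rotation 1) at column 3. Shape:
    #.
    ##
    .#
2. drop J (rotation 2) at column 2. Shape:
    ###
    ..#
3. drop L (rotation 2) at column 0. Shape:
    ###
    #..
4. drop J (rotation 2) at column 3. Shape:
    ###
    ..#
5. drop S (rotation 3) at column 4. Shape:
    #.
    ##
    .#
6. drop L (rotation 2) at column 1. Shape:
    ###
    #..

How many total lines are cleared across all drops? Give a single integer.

Answer: 2

Derivation:
Drop 1: S rot1 at col 3 lands with bottom-row=0; cleared 0 line(s) (total 0); column heights now [0 0 0 3 2 0], max=3
Drop 2: J rot2 at col 2 lands with bottom-row=2; cleared 0 line(s) (total 0); column heights now [0 0 4 4 4 0], max=4
Drop 3: L rot2 at col 0 lands with bottom-row=3; cleared 0 line(s) (total 0); column heights now [5 5 5 4 4 0], max=5
Drop 4: J rot2 at col 3 lands with bottom-row=3; cleared 1 line(s) (total 1); column heights now [4 0 4 4 4 4], max=4
Drop 5: S rot3 at col 4 lands with bottom-row=4; cleared 0 line(s) (total 1); column heights now [4 0 4 4 7 6], max=7
Drop 6: L rot2 at col 1 lands with bottom-row=3; cleared 1 line(s) (total 2); column heights now [0 4 4 4 6 5], max=6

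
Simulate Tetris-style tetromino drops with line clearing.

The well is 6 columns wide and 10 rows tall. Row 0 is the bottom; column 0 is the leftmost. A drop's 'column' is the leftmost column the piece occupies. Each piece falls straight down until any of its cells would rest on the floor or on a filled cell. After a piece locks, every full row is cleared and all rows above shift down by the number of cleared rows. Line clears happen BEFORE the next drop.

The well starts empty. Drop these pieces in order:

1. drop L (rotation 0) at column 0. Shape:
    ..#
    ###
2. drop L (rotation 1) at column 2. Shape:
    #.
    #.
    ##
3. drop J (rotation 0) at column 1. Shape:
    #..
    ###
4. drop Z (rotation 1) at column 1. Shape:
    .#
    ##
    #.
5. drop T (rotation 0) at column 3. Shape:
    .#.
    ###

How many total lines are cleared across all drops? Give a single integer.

Answer: 0

Derivation:
Drop 1: L rot0 at col 0 lands with bottom-row=0; cleared 0 line(s) (total 0); column heights now [1 1 2 0 0 0], max=2
Drop 2: L rot1 at col 2 lands with bottom-row=2; cleared 0 line(s) (total 0); column heights now [1 1 5 3 0 0], max=5
Drop 3: J rot0 at col 1 lands with bottom-row=5; cleared 0 line(s) (total 0); column heights now [1 7 6 6 0 0], max=7
Drop 4: Z rot1 at col 1 lands with bottom-row=7; cleared 0 line(s) (total 0); column heights now [1 9 10 6 0 0], max=10
Drop 5: T rot0 at col 3 lands with bottom-row=6; cleared 0 line(s) (total 0); column heights now [1 9 10 7 8 7], max=10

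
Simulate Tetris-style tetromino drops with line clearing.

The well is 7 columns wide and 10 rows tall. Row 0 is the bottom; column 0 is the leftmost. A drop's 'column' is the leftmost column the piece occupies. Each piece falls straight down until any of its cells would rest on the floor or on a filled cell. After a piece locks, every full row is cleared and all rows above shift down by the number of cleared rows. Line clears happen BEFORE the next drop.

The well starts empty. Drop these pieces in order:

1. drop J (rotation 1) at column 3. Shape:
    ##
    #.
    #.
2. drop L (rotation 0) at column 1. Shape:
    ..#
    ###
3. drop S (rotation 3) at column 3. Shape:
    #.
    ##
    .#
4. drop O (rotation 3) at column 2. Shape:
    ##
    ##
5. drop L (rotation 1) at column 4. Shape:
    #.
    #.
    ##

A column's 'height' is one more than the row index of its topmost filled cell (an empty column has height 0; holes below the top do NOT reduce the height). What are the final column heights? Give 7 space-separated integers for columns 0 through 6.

Answer: 0 4 9 9 9 7 0

Derivation:
Drop 1: J rot1 at col 3 lands with bottom-row=0; cleared 0 line(s) (total 0); column heights now [0 0 0 3 3 0 0], max=3
Drop 2: L rot0 at col 1 lands with bottom-row=3; cleared 0 line(s) (total 0); column heights now [0 4 4 5 3 0 0], max=5
Drop 3: S rot3 at col 3 lands with bottom-row=4; cleared 0 line(s) (total 0); column heights now [0 4 4 7 6 0 0], max=7
Drop 4: O rot3 at col 2 lands with bottom-row=7; cleared 0 line(s) (total 0); column heights now [0 4 9 9 6 0 0], max=9
Drop 5: L rot1 at col 4 lands with bottom-row=6; cleared 0 line(s) (total 0); column heights now [0 4 9 9 9 7 0], max=9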